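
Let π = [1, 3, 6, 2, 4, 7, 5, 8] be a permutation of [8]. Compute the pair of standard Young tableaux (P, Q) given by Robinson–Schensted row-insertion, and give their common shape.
P = [1, 2, 4, 5, 8] / [3, 6, 7];  Q = [1, 2, 3, 6, 8] / [4, 5, 7];  common shape = (5, 3)

Row-insert the values π_1, π_2, … into P one at a time, bumping the leftmost entry strictly greater than the inserted value down to the next row. The recording tableau Q records, in position (i, j), the step at which that cell was added to P.
  Insert 1 (step 1): P = [1];  Q = [1]
  Insert 3 (step 2): P = [1, 3];  Q = [1, 2]
  Insert 6 (step 3): P = [1, 3, 6];  Q = [1, 2, 3]
  Insert 2 (step 4): P = [1, 2, 6] / [3];  Q = [1, 2, 3] / [4]
  Insert 4 (step 5): P = [1, 2, 4] / [3, 6];  Q = [1, 2, 3] / [4, 5]
  Insert 7 (step 6): P = [1, 2, 4, 7] / [3, 6];  Q = [1, 2, 3, 6] / [4, 5]
  Insert 5 (step 7): P = [1, 2, 4, 5] / [3, 6, 7];  Q = [1, 2, 3, 6] / [4, 5, 7]
  Insert 8 (step 8): P = [1, 2, 4, 5, 8] / [3, 6, 7];  Q = [1, 2, 3, 6, 8] / [4, 5, 7]
Final shape: (5, 3).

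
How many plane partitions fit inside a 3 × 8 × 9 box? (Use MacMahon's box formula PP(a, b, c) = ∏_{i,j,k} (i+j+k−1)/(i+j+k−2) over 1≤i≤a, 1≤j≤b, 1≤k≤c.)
PP(3, 8, 9) = 198520691512

Evaluate the triple product over i = 1..3, j = 1..8, k = 1..9. The factors are (2/1) · (3/2) · (4/3) · (5/4) · (6/5) · (7/6) · (8/7) · (9/8) · … (216 factors total). The numerators and denominators telescope so the product is an integer; carrying out the multiplication exactly gives PP(3, 8, 9) = 198520691512.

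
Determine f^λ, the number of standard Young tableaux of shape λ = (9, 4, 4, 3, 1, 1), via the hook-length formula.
# SYT of shape (9, 4, 4, 3, 1, 1) = 1414214802

Hook-length formula: f^λ = n! / Π hook(c), product over all cells c of the Young diagram. For λ = (9, 4, 4, 3, 1, 1), n = 22 boxes. Hook lengths by row (left-to-right, top-to-bottom): [14, 11, 10, 8, 5, 4, 3, 2, 1]; [8, 5, 4, 2]; [7, 4, 3, 1]; [5, 2, 1]; [2]; [1]. Product of hooks = 794787840000. So f^λ = 22! / 794787840000 = 1124000727777607680000 / 794787840000 = 1414214802.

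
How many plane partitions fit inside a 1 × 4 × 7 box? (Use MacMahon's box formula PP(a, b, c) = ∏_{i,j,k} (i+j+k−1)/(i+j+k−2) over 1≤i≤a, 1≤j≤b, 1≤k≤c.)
PP(1, 4, 7) = 330

Evaluate the triple product over i = 1..1, j = 1..4, k = 1..7. The factors are (2/1) · (3/2) · (4/3) · (5/4) · (6/5) · (7/6) · (8/7) · (3/2) · … (28 factors total). The numerators and denominators telescope so the product is an integer; carrying out the multiplication exactly gives PP(1, 4, 7) = 330.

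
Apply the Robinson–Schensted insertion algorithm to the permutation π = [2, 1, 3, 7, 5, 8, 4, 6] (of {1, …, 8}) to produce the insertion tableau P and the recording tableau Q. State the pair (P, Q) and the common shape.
P = [1, 3, 4, 6] / [2, 5, 8] / [7];  Q = [1, 3, 4, 6] / [2, 5, 8] / [7];  common shape = (4, 3, 1)

Row-insert the values π_1, π_2, … into P one at a time, bumping the leftmost entry strictly greater than the inserted value down to the next row. The recording tableau Q records, in position (i, j), the step at which that cell was added to P.
  Insert 2 (step 1): P = [2];  Q = [1]
  Insert 1 (step 2): P = [1] / [2];  Q = [1] / [2]
  Insert 3 (step 3): P = [1, 3] / [2];  Q = [1, 3] / [2]
  Insert 7 (step 4): P = [1, 3, 7] / [2];  Q = [1, 3, 4] / [2]
  Insert 5 (step 5): P = [1, 3, 5] / [2, 7];  Q = [1, 3, 4] / [2, 5]
  Insert 8 (step 6): P = [1, 3, 5, 8] / [2, 7];  Q = [1, 3, 4, 6] / [2, 5]
  Insert 4 (step 7): P = [1, 3, 4, 8] / [2, 5] / [7];  Q = [1, 3, 4, 6] / [2, 5] / [7]
  Insert 6 (step 8): P = [1, 3, 4, 6] / [2, 5, 8] / [7];  Q = [1, 3, 4, 6] / [2, 5, 8] / [7]
Final shape: (4, 3, 1).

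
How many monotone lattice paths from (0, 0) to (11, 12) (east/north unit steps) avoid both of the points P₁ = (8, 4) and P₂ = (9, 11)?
Number of paths = 778403

Inclusion–exclusion. Total paths: C(23, 11) = 1352078. Through P₁: C(12, 8)·C(11, 3) = 81675. Through P₂: C(20, 9)·C(3, 2) = 503880. Since P₁ is strictly southwest of P₂, a monotone path through both must visit P₁ then P₂; paths through both = C(12, 8)·C(8, 1)·C(3, 2) = 11880. Avoid both = 1352078 − 81675 − 503880 + 11880 = 778403.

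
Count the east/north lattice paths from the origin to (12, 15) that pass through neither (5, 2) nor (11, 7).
Number of paths = 15556842

Inclusion–exclusion. Total paths: C(27, 12) = 17383860. Through P₁: C(7, 5)·C(20, 7) = 1627920. Through P₂: C(18, 11)·C(9, 1) = 286416. Since P₁ is strictly southwest of P₂, a monotone path through both must visit P₁ then P₂; paths through both = C(7, 5)·C(11, 6)·C(9, 1) = 87318. Avoid both = 17383860 − 1627920 − 286416 + 87318 = 15556842.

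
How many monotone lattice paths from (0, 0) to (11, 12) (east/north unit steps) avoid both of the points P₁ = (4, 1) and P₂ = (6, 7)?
Number of paths = 795806

Inclusion–exclusion. Total paths: C(23, 11) = 1352078. Through P₁: C(5, 4)·C(18, 7) = 159120. Through P₂: C(13, 6)·C(10, 5) = 432432. Since P₁ is strictly southwest of P₂, a monotone path through both must visit P₁ then P₂; paths through both = C(5, 4)·C(8, 2)·C(10, 5) = 35280. Avoid both = 1352078 − 159120 − 432432 + 35280 = 795806.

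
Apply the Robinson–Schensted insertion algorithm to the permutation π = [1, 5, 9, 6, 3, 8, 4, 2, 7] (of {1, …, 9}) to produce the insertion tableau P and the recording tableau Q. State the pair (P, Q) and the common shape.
P = [1, 2, 4, 7] / [3, 6, 8] / [5] / [9];  Q = [1, 2, 3, 6] / [4, 7, 9] / [5] / [8];  common shape = (4, 3, 1, 1)

Row-insert the values π_1, π_2, … into P one at a time, bumping the leftmost entry strictly greater than the inserted value down to the next row. The recording tableau Q records, in position (i, j), the step at which that cell was added to P.
  Insert 1 (step 1): P = [1];  Q = [1]
  Insert 5 (step 2): P = [1, 5];  Q = [1, 2]
  Insert 9 (step 3): P = [1, 5, 9];  Q = [1, 2, 3]
  Insert 6 (step 4): P = [1, 5, 6] / [9];  Q = [1, 2, 3] / [4]
  Insert 3 (step 5): P = [1, 3, 6] / [5] / [9];  Q = [1, 2, 3] / [4] / [5]
  Insert 8 (step 6): P = [1, 3, 6, 8] / [5] / [9];  Q = [1, 2, 3, 6] / [4] / [5]
  Insert 4 (step 7): P = [1, 3, 4, 8] / [5, 6] / [9];  Q = [1, 2, 3, 6] / [4, 7] / [5]
  Insert 2 (step 8): P = [1, 2, 4, 8] / [3, 6] / [5] / [9];  Q = [1, 2, 3, 6] / [4, 7] / [5] / [8]
  Insert 7 (step 9): P = [1, 2, 4, 7] / [3, 6, 8] / [5] / [9];  Q = [1, 2, 3, 6] / [4, 7, 9] / [5] / [8]
Final shape: (4, 3, 1, 1).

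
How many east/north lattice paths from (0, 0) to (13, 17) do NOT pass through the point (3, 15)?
Number of paths = 119705994

Total paths from (0, 0) to (13, 17): C(30, 13) = 119759850. Paths through (3, 15): (paths (0, 0) → (3, 15)) × (paths (3, 15) → (13, 17)) = C(18, 3) · C(12, 10) = 816 · 66 = 53856. Avoidance count = 119759850 − 53856 = 119705994.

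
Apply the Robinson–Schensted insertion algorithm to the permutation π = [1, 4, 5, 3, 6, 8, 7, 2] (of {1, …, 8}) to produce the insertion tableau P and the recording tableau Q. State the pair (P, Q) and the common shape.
P = [1, 2, 5, 6, 7] / [3, 8] / [4];  Q = [1, 2, 3, 5, 6] / [4, 7] / [8];  common shape = (5, 2, 1)

Row-insert the values π_1, π_2, … into P one at a time, bumping the leftmost entry strictly greater than the inserted value down to the next row. The recording tableau Q records, in position (i, j), the step at which that cell was added to P.
  Insert 1 (step 1): P = [1];  Q = [1]
  Insert 4 (step 2): P = [1, 4];  Q = [1, 2]
  Insert 5 (step 3): P = [1, 4, 5];  Q = [1, 2, 3]
  Insert 3 (step 4): P = [1, 3, 5] / [4];  Q = [1, 2, 3] / [4]
  Insert 6 (step 5): P = [1, 3, 5, 6] / [4];  Q = [1, 2, 3, 5] / [4]
  Insert 8 (step 6): P = [1, 3, 5, 6, 8] / [4];  Q = [1, 2, 3, 5, 6] / [4]
  Insert 7 (step 7): P = [1, 3, 5, 6, 7] / [4, 8];  Q = [1, 2, 3, 5, 6] / [4, 7]
  Insert 2 (step 8): P = [1, 2, 5, 6, 7] / [3, 8] / [4];  Q = [1, 2, 3, 5, 6] / [4, 7] / [8]
Final shape: (5, 2, 1).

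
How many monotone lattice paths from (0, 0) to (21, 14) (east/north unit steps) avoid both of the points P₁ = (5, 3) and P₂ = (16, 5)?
Number of paths = 1557843318

Inclusion–exclusion. Total paths: C(35, 21) = 2319959400. Through P₁: C(8, 5)·C(27, 16) = 730122120. Through P₂: C(21, 16)·C(14, 5) = 40738698. Since P₁ is strictly southwest of P₂, a monotone path through both must visit P₁ then P₂; paths through both = C(8, 5)·C(13, 11)·C(14, 5) = 8744736. Avoid both = 2319959400 − 730122120 − 40738698 + 8744736 = 1557843318.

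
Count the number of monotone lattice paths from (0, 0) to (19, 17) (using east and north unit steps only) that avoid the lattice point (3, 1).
Number of paths = 6193175040

Total paths from (0, 0) to (19, 17): C(36, 19) = 8597496600. Paths through (3, 1): (paths (0, 0) → (3, 1)) × (paths (3, 1) → (19, 17)) = C(4, 3) · C(32, 16) = 4 · 601080390 = 2404321560. Avoidance count = 8597496600 − 2404321560 = 6193175040.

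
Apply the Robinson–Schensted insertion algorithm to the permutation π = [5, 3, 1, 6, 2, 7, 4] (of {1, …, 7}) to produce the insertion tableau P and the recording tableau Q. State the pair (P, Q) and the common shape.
P = [1, 2, 4] / [3, 6, 7] / [5];  Q = [1, 4, 6] / [2, 5, 7] / [3];  common shape = (3, 3, 1)

Row-insert the values π_1, π_2, … into P one at a time, bumping the leftmost entry strictly greater than the inserted value down to the next row. The recording tableau Q records, in position (i, j), the step at which that cell was added to P.
  Insert 5 (step 1): P = [5];  Q = [1]
  Insert 3 (step 2): P = [3] / [5];  Q = [1] / [2]
  Insert 1 (step 3): P = [1] / [3] / [5];  Q = [1] / [2] / [3]
  Insert 6 (step 4): P = [1, 6] / [3] / [5];  Q = [1, 4] / [2] / [3]
  Insert 2 (step 5): P = [1, 2] / [3, 6] / [5];  Q = [1, 4] / [2, 5] / [3]
  Insert 7 (step 6): P = [1, 2, 7] / [3, 6] / [5];  Q = [1, 4, 6] / [2, 5] / [3]
  Insert 4 (step 7): P = [1, 2, 4] / [3, 6, 7] / [5];  Q = [1, 4, 6] / [2, 5, 7] / [3]
Final shape: (3, 3, 1).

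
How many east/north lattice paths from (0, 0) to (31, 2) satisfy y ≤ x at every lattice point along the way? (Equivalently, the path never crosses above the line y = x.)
Number of paths = 495

By the reflection principle (André's argument), the number of monotone paths to (31, 2) with n ≤ m that never go above y = x is C(33, 31) − C(33, 32) = 528 − 33 = 495.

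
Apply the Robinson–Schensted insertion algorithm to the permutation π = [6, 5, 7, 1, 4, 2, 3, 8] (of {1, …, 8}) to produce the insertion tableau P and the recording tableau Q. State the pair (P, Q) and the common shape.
P = [1, 2, 3, 8] / [4, 7] / [5] / [6];  Q = [1, 3, 7, 8] / [2, 5] / [4] / [6];  common shape = (4, 2, 1, 1)

Row-insert the values π_1, π_2, … into P one at a time, bumping the leftmost entry strictly greater than the inserted value down to the next row. The recording tableau Q records, in position (i, j), the step at which that cell was added to P.
  Insert 6 (step 1): P = [6];  Q = [1]
  Insert 5 (step 2): P = [5] / [6];  Q = [1] / [2]
  Insert 7 (step 3): P = [5, 7] / [6];  Q = [1, 3] / [2]
  Insert 1 (step 4): P = [1, 7] / [5] / [6];  Q = [1, 3] / [2] / [4]
  Insert 4 (step 5): P = [1, 4] / [5, 7] / [6];  Q = [1, 3] / [2, 5] / [4]
  Insert 2 (step 6): P = [1, 2] / [4, 7] / [5] / [6];  Q = [1, 3] / [2, 5] / [4] / [6]
  Insert 3 (step 7): P = [1, 2, 3] / [4, 7] / [5] / [6];  Q = [1, 3, 7] / [2, 5] / [4] / [6]
  Insert 8 (step 8): P = [1, 2, 3, 8] / [4, 7] / [5] / [6];  Q = [1, 3, 7, 8] / [2, 5] / [4] / [6]
Final shape: (4, 2, 1, 1).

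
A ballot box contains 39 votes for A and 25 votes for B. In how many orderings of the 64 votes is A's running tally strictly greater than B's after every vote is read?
Strict-lead orderings = 87727186914383142

Total orderings of the 64 votes with 39 for A: C(64, 39) = 401038568751465792. By the Bertrand ballot formula (Cycle Lemma / reflection principle), the number of orderings in which A is strictly ahead of B throughout is (p − q)/(p + q) · C(p + q, p) = (39 − 25)/(39 + 25) · 401038568751465792 = 87727186914383142.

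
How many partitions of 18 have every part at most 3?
p(18, parts ≤ 3) = 37

Use the recurrence p(n, m) = p(n, m−1) + p(n−m, m): either the largest part is < m (count p(n, m−1)) or the largest part is exactly m (remove one copy of m, count p(n−m, m)). With p(0, ·) = 1 this gives p(18, parts ≤ 3) = 37. (By conjugating Young diagrams, this also counts partitions of 18 into at most 3 parts.)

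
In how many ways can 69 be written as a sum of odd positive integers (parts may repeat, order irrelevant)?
p_odd(69) = 27130

Enumerate partitions using only odd parts via the recurrence o(n, m) = o(n, m−2) + o(n−m, m) over odd m, starting from the largest odd part ≤ n. This gives p_odd(69) = 27130. (Euler's theorem: equals the count of distinct-part partitions.)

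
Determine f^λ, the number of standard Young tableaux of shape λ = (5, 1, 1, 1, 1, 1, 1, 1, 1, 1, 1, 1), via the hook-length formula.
# SYT of shape (5, 1, 1, 1, 1, 1, 1, 1, 1, 1, 1, 1) = 1365

Hook-length formula: f^λ = n! / Π hook(c), product over all cells c of the Young diagram. For λ = (5, 1, 1, 1, 1, 1, 1, 1, 1, 1, 1, 1), n = 16 boxes. Hook lengths by row (left-to-right, top-to-bottom): [16, 4, 3, 2, 1]; [11]; [10]; [9]; [8]; [7]; [6]; [5]; [4]; [3]; [2]; [1]. Product of hooks = 15328051200. So f^λ = 16! / 15328051200 = 20922789888000 / 15328051200 = 1365.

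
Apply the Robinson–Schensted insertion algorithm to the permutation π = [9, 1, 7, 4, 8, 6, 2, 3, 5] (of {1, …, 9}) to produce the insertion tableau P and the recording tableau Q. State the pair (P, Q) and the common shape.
P = [1, 2, 3, 5] / [4, 6] / [7, 8] / [9];  Q = [1, 3, 5, 9] / [2, 6] / [4, 8] / [7];  common shape = (4, 2, 2, 1)

Row-insert the values π_1, π_2, … into P one at a time, bumping the leftmost entry strictly greater than the inserted value down to the next row. The recording tableau Q records, in position (i, j), the step at which that cell was added to P.
  Insert 9 (step 1): P = [9];  Q = [1]
  Insert 1 (step 2): P = [1] / [9];  Q = [1] / [2]
  Insert 7 (step 3): P = [1, 7] / [9];  Q = [1, 3] / [2]
  Insert 4 (step 4): P = [1, 4] / [7] / [9];  Q = [1, 3] / [2] / [4]
  Insert 8 (step 5): P = [1, 4, 8] / [7] / [9];  Q = [1, 3, 5] / [2] / [4]
  Insert 6 (step 6): P = [1, 4, 6] / [7, 8] / [9];  Q = [1, 3, 5] / [2, 6] / [4]
  Insert 2 (step 7): P = [1, 2, 6] / [4, 8] / [7] / [9];  Q = [1, 3, 5] / [2, 6] / [4] / [7]
  Insert 3 (step 8): P = [1, 2, 3] / [4, 6] / [7, 8] / [9];  Q = [1, 3, 5] / [2, 6] / [4, 8] / [7]
  Insert 5 (step 9): P = [1, 2, 3, 5] / [4, 6] / [7, 8] / [9];  Q = [1, 3, 5, 9] / [2, 6] / [4, 8] / [7]
Final shape: (4, 2, 2, 1).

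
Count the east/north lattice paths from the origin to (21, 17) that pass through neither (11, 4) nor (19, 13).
Number of paths = 22506636540

Inclusion–exclusion. Total paths: C(38, 21) = 28781143380. Through P₁: C(15, 11)·C(23, 10) = 1561650090. Through P₂: C(32, 19)·C(6, 2) = 5210604000. Since P₁ is strictly southwest of P₂, a monotone path through both must visit P₁ then P₂; paths through both = C(15, 11)·C(17, 8)·C(6, 2) = 497747250. Avoid both = 28781143380 − 1561650090 − 5210604000 + 497747250 = 22506636540.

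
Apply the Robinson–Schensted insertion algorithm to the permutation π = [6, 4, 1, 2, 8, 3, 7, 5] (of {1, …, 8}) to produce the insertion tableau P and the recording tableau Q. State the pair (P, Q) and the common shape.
P = [1, 2, 3, 5] / [4, 7] / [6, 8];  Q = [1, 4, 5, 7] / [2, 6] / [3, 8];  common shape = (4, 2, 2)

Row-insert the values π_1, π_2, … into P one at a time, bumping the leftmost entry strictly greater than the inserted value down to the next row. The recording tableau Q records, in position (i, j), the step at which that cell was added to P.
  Insert 6 (step 1): P = [6];  Q = [1]
  Insert 4 (step 2): P = [4] / [6];  Q = [1] / [2]
  Insert 1 (step 3): P = [1] / [4] / [6];  Q = [1] / [2] / [3]
  Insert 2 (step 4): P = [1, 2] / [4] / [6];  Q = [1, 4] / [2] / [3]
  Insert 8 (step 5): P = [1, 2, 8] / [4] / [6];  Q = [1, 4, 5] / [2] / [3]
  Insert 3 (step 6): P = [1, 2, 3] / [4, 8] / [6];  Q = [1, 4, 5] / [2, 6] / [3]
  Insert 7 (step 7): P = [1, 2, 3, 7] / [4, 8] / [6];  Q = [1, 4, 5, 7] / [2, 6] / [3]
  Insert 5 (step 8): P = [1, 2, 3, 5] / [4, 7] / [6, 8];  Q = [1, 4, 5, 7] / [2, 6] / [3, 8]
Final shape: (4, 2, 2).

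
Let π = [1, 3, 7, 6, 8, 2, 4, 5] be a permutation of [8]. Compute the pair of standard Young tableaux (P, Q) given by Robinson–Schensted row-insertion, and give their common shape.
P = [1, 2, 4, 5] / [3, 6, 8] / [7];  Q = [1, 2, 3, 5] / [4, 7, 8] / [6];  common shape = (4, 3, 1)

Row-insert the values π_1, π_2, … into P one at a time, bumping the leftmost entry strictly greater than the inserted value down to the next row. The recording tableau Q records, in position (i, j), the step at which that cell was added to P.
  Insert 1 (step 1): P = [1];  Q = [1]
  Insert 3 (step 2): P = [1, 3];  Q = [1, 2]
  Insert 7 (step 3): P = [1, 3, 7];  Q = [1, 2, 3]
  Insert 6 (step 4): P = [1, 3, 6] / [7];  Q = [1, 2, 3] / [4]
  Insert 8 (step 5): P = [1, 3, 6, 8] / [7];  Q = [1, 2, 3, 5] / [4]
  Insert 2 (step 6): P = [1, 2, 6, 8] / [3] / [7];  Q = [1, 2, 3, 5] / [4] / [6]
  Insert 4 (step 7): P = [1, 2, 4, 8] / [3, 6] / [7];  Q = [1, 2, 3, 5] / [4, 7] / [6]
  Insert 5 (step 8): P = [1, 2, 4, 5] / [3, 6, 8] / [7];  Q = [1, 2, 3, 5] / [4, 7, 8] / [6]
Final shape: (4, 3, 1).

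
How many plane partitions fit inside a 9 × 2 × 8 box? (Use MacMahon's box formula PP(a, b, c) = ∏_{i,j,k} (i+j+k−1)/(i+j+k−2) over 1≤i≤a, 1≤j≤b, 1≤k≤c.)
PP(9, 2, 8) = 118195220

Evaluate the triple product over i = 1..9, j = 1..2, k = 1..8. The factors are (2/1) · (3/2) · (4/3) · (5/4) · (6/5) · (7/6) · (8/7) · (9/8) · … (144 factors total). The numerators and denominators telescope so the product is an integer; carrying out the multiplication exactly gives PP(9, 2, 8) = 118195220.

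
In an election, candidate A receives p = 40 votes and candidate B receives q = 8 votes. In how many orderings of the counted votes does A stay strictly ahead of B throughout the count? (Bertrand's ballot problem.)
Strict-lead orderings = 251565996

Total orderings of the 48 votes with 40 for A: C(48, 40) = 377348994. By the Bertrand ballot formula (Cycle Lemma / reflection principle), the number of orderings in which A is strictly ahead of B throughout is (p − q)/(p + q) · C(p + q, p) = (40 − 8)/(40 + 8) · 377348994 = 251565996.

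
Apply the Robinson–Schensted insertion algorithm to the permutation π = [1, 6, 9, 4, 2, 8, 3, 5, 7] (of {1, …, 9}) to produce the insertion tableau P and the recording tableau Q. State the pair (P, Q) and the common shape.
P = [1, 2, 3, 5, 7] / [4, 8] / [6, 9];  Q = [1, 2, 3, 8, 9] / [4, 6] / [5, 7];  common shape = (5, 2, 2)

Row-insert the values π_1, π_2, … into P one at a time, bumping the leftmost entry strictly greater than the inserted value down to the next row. The recording tableau Q records, in position (i, j), the step at which that cell was added to P.
  Insert 1 (step 1): P = [1];  Q = [1]
  Insert 6 (step 2): P = [1, 6];  Q = [1, 2]
  Insert 9 (step 3): P = [1, 6, 9];  Q = [1, 2, 3]
  Insert 4 (step 4): P = [1, 4, 9] / [6];  Q = [1, 2, 3] / [4]
  Insert 2 (step 5): P = [1, 2, 9] / [4] / [6];  Q = [1, 2, 3] / [4] / [5]
  Insert 8 (step 6): P = [1, 2, 8] / [4, 9] / [6];  Q = [1, 2, 3] / [4, 6] / [5]
  Insert 3 (step 7): P = [1, 2, 3] / [4, 8] / [6, 9];  Q = [1, 2, 3] / [4, 6] / [5, 7]
  Insert 5 (step 8): P = [1, 2, 3, 5] / [4, 8] / [6, 9];  Q = [1, 2, 3, 8] / [4, 6] / [5, 7]
  Insert 7 (step 9): P = [1, 2, 3, 5, 7] / [4, 8] / [6, 9];  Q = [1, 2, 3, 8, 9] / [4, 6] / [5, 7]
Final shape: (5, 2, 2).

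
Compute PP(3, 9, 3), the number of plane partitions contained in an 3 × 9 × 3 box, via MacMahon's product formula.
PP(3, 9, 3) = 572572

Evaluate the triple product over i = 1..3, j = 1..9, k = 1..3. The factors are (2/1) · (3/2) · (4/3) · (3/2) · (4/3) · (5/4) · (4/3) · (5/4) · … (81 factors total). The numerators and denominators telescope so the product is an integer; carrying out the multiplication exactly gives PP(3, 9, 3) = 572572.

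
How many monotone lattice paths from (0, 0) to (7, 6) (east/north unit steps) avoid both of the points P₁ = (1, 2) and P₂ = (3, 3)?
Number of paths = 701

Inclusion–exclusion. Total paths: C(13, 7) = 1716. Through P₁: C(3, 1)·C(10, 6) = 630. Through P₂: C(6, 3)·C(7, 4) = 700. Since P₁ is strictly southwest of P₂, a monotone path through both must visit P₁ then P₂; paths through both = C(3, 1)·C(3, 2)·C(7, 4) = 315. Avoid both = 1716 − 630 − 700 + 315 = 701.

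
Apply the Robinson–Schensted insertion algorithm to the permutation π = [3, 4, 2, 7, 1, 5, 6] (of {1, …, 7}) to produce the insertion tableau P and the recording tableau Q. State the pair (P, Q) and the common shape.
P = [1, 4, 5, 6] / [2, 7] / [3];  Q = [1, 2, 4, 7] / [3, 6] / [5];  common shape = (4, 2, 1)

Row-insert the values π_1, π_2, … into P one at a time, bumping the leftmost entry strictly greater than the inserted value down to the next row. The recording tableau Q records, in position (i, j), the step at which that cell was added to P.
  Insert 3 (step 1): P = [3];  Q = [1]
  Insert 4 (step 2): P = [3, 4];  Q = [1, 2]
  Insert 2 (step 3): P = [2, 4] / [3];  Q = [1, 2] / [3]
  Insert 7 (step 4): P = [2, 4, 7] / [3];  Q = [1, 2, 4] / [3]
  Insert 1 (step 5): P = [1, 4, 7] / [2] / [3];  Q = [1, 2, 4] / [3] / [5]
  Insert 5 (step 6): P = [1, 4, 5] / [2, 7] / [3];  Q = [1, 2, 4] / [3, 6] / [5]
  Insert 6 (step 7): P = [1, 4, 5, 6] / [2, 7] / [3];  Q = [1, 2, 4, 7] / [3, 6] / [5]
Final shape: (4, 2, 1).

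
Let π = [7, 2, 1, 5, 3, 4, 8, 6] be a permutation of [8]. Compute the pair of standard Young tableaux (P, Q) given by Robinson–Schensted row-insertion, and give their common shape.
P = [1, 3, 4, 6] / [2, 5, 8] / [7];  Q = [1, 4, 6, 7] / [2, 5, 8] / [3];  common shape = (4, 3, 1)

Row-insert the values π_1, π_2, … into P one at a time, bumping the leftmost entry strictly greater than the inserted value down to the next row. The recording tableau Q records, in position (i, j), the step at which that cell was added to P.
  Insert 7 (step 1): P = [7];  Q = [1]
  Insert 2 (step 2): P = [2] / [7];  Q = [1] / [2]
  Insert 1 (step 3): P = [1] / [2] / [7];  Q = [1] / [2] / [3]
  Insert 5 (step 4): P = [1, 5] / [2] / [7];  Q = [1, 4] / [2] / [3]
  Insert 3 (step 5): P = [1, 3] / [2, 5] / [7];  Q = [1, 4] / [2, 5] / [3]
  Insert 4 (step 6): P = [1, 3, 4] / [2, 5] / [7];  Q = [1, 4, 6] / [2, 5] / [3]
  Insert 8 (step 7): P = [1, 3, 4, 8] / [2, 5] / [7];  Q = [1, 4, 6, 7] / [2, 5] / [3]
  Insert 6 (step 8): P = [1, 3, 4, 6] / [2, 5, 8] / [7];  Q = [1, 4, 6, 7] / [2, 5, 8] / [3]
Final shape: (4, 3, 1).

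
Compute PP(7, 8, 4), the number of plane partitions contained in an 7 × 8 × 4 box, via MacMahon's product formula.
PP(7, 8, 4) = 1318349483880

Evaluate the triple product over i = 1..7, j = 1..8, k = 1..4. The factors are (2/1) · (3/2) · (4/3) · (5/4) · (3/2) · (4/3) · (5/4) · (6/5) · … (224 factors total). The numerators and denominators telescope so the product is an integer; carrying out the multiplication exactly gives PP(7, 8, 4) = 1318349483880.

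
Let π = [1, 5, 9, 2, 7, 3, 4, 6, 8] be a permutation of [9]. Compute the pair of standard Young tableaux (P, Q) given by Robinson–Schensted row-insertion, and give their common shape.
P = [1, 2, 3, 4, 6, 8] / [5, 7] / [9];  Q = [1, 2, 3, 7, 8, 9] / [4, 5] / [6];  common shape = (6, 2, 1)

Row-insert the values π_1, π_2, … into P one at a time, bumping the leftmost entry strictly greater than the inserted value down to the next row. The recording tableau Q records, in position (i, j), the step at which that cell was added to P.
  Insert 1 (step 1): P = [1];  Q = [1]
  Insert 5 (step 2): P = [1, 5];  Q = [1, 2]
  Insert 9 (step 3): P = [1, 5, 9];  Q = [1, 2, 3]
  Insert 2 (step 4): P = [1, 2, 9] / [5];  Q = [1, 2, 3] / [4]
  Insert 7 (step 5): P = [1, 2, 7] / [5, 9];  Q = [1, 2, 3] / [4, 5]
  Insert 3 (step 6): P = [1, 2, 3] / [5, 7] / [9];  Q = [1, 2, 3] / [4, 5] / [6]
  Insert 4 (step 7): P = [1, 2, 3, 4] / [5, 7] / [9];  Q = [1, 2, 3, 7] / [4, 5] / [6]
  Insert 6 (step 8): P = [1, 2, 3, 4, 6] / [5, 7] / [9];  Q = [1, 2, 3, 7, 8] / [4, 5] / [6]
  Insert 8 (step 9): P = [1, 2, 3, 4, 6, 8] / [5, 7] / [9];  Q = [1, 2, 3, 7, 8, 9] / [4, 5] / [6]
Final shape: (6, 2, 1).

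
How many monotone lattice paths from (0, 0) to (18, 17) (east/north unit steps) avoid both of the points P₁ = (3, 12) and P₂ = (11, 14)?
Number of paths = 3998082330

Inclusion–exclusion. Total paths: C(35, 18) = 4537567650. Through P₁: C(15, 3)·C(20, 15) = 7054320. Through P₂: C(25, 11)·C(10, 7) = 534888000. Since P₁ is strictly southwest of P₂, a monotone path through both must visit P₁ then P₂; paths through both = C(15, 3)·C(10, 8)·C(10, 7) = 2457000. Avoid both = 4537567650 − 7054320 − 534888000 + 2457000 = 3998082330.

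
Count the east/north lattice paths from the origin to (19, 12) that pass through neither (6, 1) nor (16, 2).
Number of paths = 123625781

Inclusion–exclusion. Total paths: C(31, 19) = 141120525. Through P₁: C(7, 6)·C(24, 13) = 17473008. Through P₂: C(18, 16)·C(13, 3) = 43758. Since P₁ is strictly southwest of P₂, a monotone path through both must visit P₁ then P₂; paths through both = C(7, 6)·C(11, 10)·C(13, 3) = 22022. Avoid both = 141120525 − 17473008 − 43758 + 22022 = 123625781.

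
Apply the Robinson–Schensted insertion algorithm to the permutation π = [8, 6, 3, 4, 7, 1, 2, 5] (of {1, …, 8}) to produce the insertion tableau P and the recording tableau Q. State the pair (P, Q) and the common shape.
P = [1, 2, 5] / [3, 4, 7] / [6] / [8];  Q = [1, 4, 5] / [2, 7, 8] / [3] / [6];  common shape = (3, 3, 1, 1)

Row-insert the values π_1, π_2, … into P one at a time, bumping the leftmost entry strictly greater than the inserted value down to the next row. The recording tableau Q records, in position (i, j), the step at which that cell was added to P.
  Insert 8 (step 1): P = [8];  Q = [1]
  Insert 6 (step 2): P = [6] / [8];  Q = [1] / [2]
  Insert 3 (step 3): P = [3] / [6] / [8];  Q = [1] / [2] / [3]
  Insert 4 (step 4): P = [3, 4] / [6] / [8];  Q = [1, 4] / [2] / [3]
  Insert 7 (step 5): P = [3, 4, 7] / [6] / [8];  Q = [1, 4, 5] / [2] / [3]
  Insert 1 (step 6): P = [1, 4, 7] / [3] / [6] / [8];  Q = [1, 4, 5] / [2] / [3] / [6]
  Insert 2 (step 7): P = [1, 2, 7] / [3, 4] / [6] / [8];  Q = [1, 4, 5] / [2, 7] / [3] / [6]
  Insert 5 (step 8): P = [1, 2, 5] / [3, 4, 7] / [6] / [8];  Q = [1, 4, 5] / [2, 7, 8] / [3] / [6]
Final shape: (3, 3, 1, 1).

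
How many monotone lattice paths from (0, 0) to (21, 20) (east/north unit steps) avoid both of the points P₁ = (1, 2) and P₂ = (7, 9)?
Number of paths = 140348974590

Inclusion–exclusion. Total paths: C(41, 21) = 269128937220. Through P₁: C(3, 1)·C(38, 20) = 100734001830. Through P₂: C(16, 7)·C(25, 14) = 50992656000. Since P₁ is strictly southwest of P₂, a monotone path through both must visit P₁ then P₂; paths through both = C(3, 1)·C(13, 6)·C(25, 14) = 22946695200. Avoid both = 269128937220 − 100734001830 − 50992656000 + 22946695200 = 140348974590.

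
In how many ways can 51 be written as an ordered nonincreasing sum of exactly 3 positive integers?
p(51, 3 parts) = 217

Partitions of n into exactly k parts are in bijection with partitions of n − k into at most k parts (subtract 1 from each part). So p(51, exactly 3) = p(48, parts ≤ 3). Computing via the recurrence p(m, j) = p(m, j−1) + p(m−j, j) gives 217.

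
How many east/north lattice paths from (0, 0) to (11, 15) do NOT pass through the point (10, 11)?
Number of paths = 5962580

Total paths from (0, 0) to (11, 15): C(26, 11) = 7726160. Paths through (10, 11): (paths (0, 0) → (10, 11)) × (paths (10, 11) → (11, 15)) = C(21, 10) · C(5, 1) = 352716 · 5 = 1763580. Avoidance count = 7726160 − 1763580 = 5962580.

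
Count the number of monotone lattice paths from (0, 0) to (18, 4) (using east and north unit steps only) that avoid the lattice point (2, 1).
Number of paths = 4408

Total paths from (0, 0) to (18, 4): C(22, 18) = 7315. Paths through (2, 1): (paths (0, 0) → (2, 1)) × (paths (2, 1) → (18, 4)) = C(3, 2) · C(19, 16) = 3 · 969 = 2907. Avoidance count = 7315 − 2907 = 4408.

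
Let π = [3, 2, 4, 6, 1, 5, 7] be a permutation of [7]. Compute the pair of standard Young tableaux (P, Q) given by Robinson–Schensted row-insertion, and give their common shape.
P = [1, 4, 5, 7] / [2, 6] / [3];  Q = [1, 3, 4, 7] / [2, 6] / [5];  common shape = (4, 2, 1)

Row-insert the values π_1, π_2, … into P one at a time, bumping the leftmost entry strictly greater than the inserted value down to the next row. The recording tableau Q records, in position (i, j), the step at which that cell was added to P.
  Insert 3 (step 1): P = [3];  Q = [1]
  Insert 2 (step 2): P = [2] / [3];  Q = [1] / [2]
  Insert 4 (step 3): P = [2, 4] / [3];  Q = [1, 3] / [2]
  Insert 6 (step 4): P = [2, 4, 6] / [3];  Q = [1, 3, 4] / [2]
  Insert 1 (step 5): P = [1, 4, 6] / [2] / [3];  Q = [1, 3, 4] / [2] / [5]
  Insert 5 (step 6): P = [1, 4, 5] / [2, 6] / [3];  Q = [1, 3, 4] / [2, 6] / [5]
  Insert 7 (step 7): P = [1, 4, 5, 7] / [2, 6] / [3];  Q = [1, 3, 4, 7] / [2, 6] / [5]
Final shape: (4, 2, 1).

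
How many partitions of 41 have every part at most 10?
p(41, parts ≤ 10) = 19466

Use the recurrence p(n, m) = p(n, m−1) + p(n−m, m): either the largest part is < m (count p(n, m−1)) or the largest part is exactly m (remove one copy of m, count p(n−m, m)). With p(0, ·) = 1 this gives p(41, parts ≤ 10) = 19466. (By conjugating Young diagrams, this also counts partitions of 41 into at most 10 parts.)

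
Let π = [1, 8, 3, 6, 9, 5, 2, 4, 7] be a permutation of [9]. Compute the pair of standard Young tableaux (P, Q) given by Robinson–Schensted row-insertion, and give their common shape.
P = [1, 2, 4, 7] / [3, 5, 9] / [6] / [8];  Q = [1, 2, 4, 5] / [3, 8, 9] / [6] / [7];  common shape = (4, 3, 1, 1)

Row-insert the values π_1, π_2, … into P one at a time, bumping the leftmost entry strictly greater than the inserted value down to the next row. The recording tableau Q records, in position (i, j), the step at which that cell was added to P.
  Insert 1 (step 1): P = [1];  Q = [1]
  Insert 8 (step 2): P = [1, 8];  Q = [1, 2]
  Insert 3 (step 3): P = [1, 3] / [8];  Q = [1, 2] / [3]
  Insert 6 (step 4): P = [1, 3, 6] / [8];  Q = [1, 2, 4] / [3]
  Insert 9 (step 5): P = [1, 3, 6, 9] / [8];  Q = [1, 2, 4, 5] / [3]
  Insert 5 (step 6): P = [1, 3, 5, 9] / [6] / [8];  Q = [1, 2, 4, 5] / [3] / [6]
  Insert 2 (step 7): P = [1, 2, 5, 9] / [3] / [6] / [8];  Q = [1, 2, 4, 5] / [3] / [6] / [7]
  Insert 4 (step 8): P = [1, 2, 4, 9] / [3, 5] / [6] / [8];  Q = [1, 2, 4, 5] / [3, 8] / [6] / [7]
  Insert 7 (step 9): P = [1, 2, 4, 7] / [3, 5, 9] / [6] / [8];  Q = [1, 2, 4, 5] / [3, 8, 9] / [6] / [7]
Final shape: (4, 3, 1, 1).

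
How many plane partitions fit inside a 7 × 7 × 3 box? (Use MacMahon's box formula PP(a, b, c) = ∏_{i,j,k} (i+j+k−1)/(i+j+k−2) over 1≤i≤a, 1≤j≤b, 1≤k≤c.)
PP(7, 7, 3) = 877262100

Evaluate the triple product over i = 1..7, j = 1..7, k = 1..3. The factors are (2/1) · (3/2) · (4/3) · (3/2) · (4/3) · (5/4) · (4/3) · (5/4) · … (147 factors total). The numerators and denominators telescope so the product is an integer; carrying out the multiplication exactly gives PP(7, 7, 3) = 877262100.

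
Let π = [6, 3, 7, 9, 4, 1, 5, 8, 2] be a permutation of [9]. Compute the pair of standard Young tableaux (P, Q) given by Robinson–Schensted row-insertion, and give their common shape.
P = [1, 2, 5, 8] / [3, 4, 9] / [6, 7];  Q = [1, 3, 4, 8] / [2, 5, 7] / [6, 9];  common shape = (4, 3, 2)

Row-insert the values π_1, π_2, … into P one at a time, bumping the leftmost entry strictly greater than the inserted value down to the next row. The recording tableau Q records, in position (i, j), the step at which that cell was added to P.
  Insert 6 (step 1): P = [6];  Q = [1]
  Insert 3 (step 2): P = [3] / [6];  Q = [1] / [2]
  Insert 7 (step 3): P = [3, 7] / [6];  Q = [1, 3] / [2]
  Insert 9 (step 4): P = [3, 7, 9] / [6];  Q = [1, 3, 4] / [2]
  Insert 4 (step 5): P = [3, 4, 9] / [6, 7];  Q = [1, 3, 4] / [2, 5]
  Insert 1 (step 6): P = [1, 4, 9] / [3, 7] / [6];  Q = [1, 3, 4] / [2, 5] / [6]
  Insert 5 (step 7): P = [1, 4, 5] / [3, 7, 9] / [6];  Q = [1, 3, 4] / [2, 5, 7] / [6]
  Insert 8 (step 8): P = [1, 4, 5, 8] / [3, 7, 9] / [6];  Q = [1, 3, 4, 8] / [2, 5, 7] / [6]
  Insert 2 (step 9): P = [1, 2, 5, 8] / [3, 4, 9] / [6, 7];  Q = [1, 3, 4, 8] / [2, 5, 7] / [6, 9]
Final shape: (4, 3, 2).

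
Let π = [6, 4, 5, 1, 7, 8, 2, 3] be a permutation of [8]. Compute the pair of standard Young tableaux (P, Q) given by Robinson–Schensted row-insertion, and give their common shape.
P = [1, 2, 3, 8] / [4, 5, 7] / [6];  Q = [1, 3, 5, 6] / [2, 7, 8] / [4];  common shape = (4, 3, 1)

Row-insert the values π_1, π_2, … into P one at a time, bumping the leftmost entry strictly greater than the inserted value down to the next row. The recording tableau Q records, in position (i, j), the step at which that cell was added to P.
  Insert 6 (step 1): P = [6];  Q = [1]
  Insert 4 (step 2): P = [4] / [6];  Q = [1] / [2]
  Insert 5 (step 3): P = [4, 5] / [6];  Q = [1, 3] / [2]
  Insert 1 (step 4): P = [1, 5] / [4] / [6];  Q = [1, 3] / [2] / [4]
  Insert 7 (step 5): P = [1, 5, 7] / [4] / [6];  Q = [1, 3, 5] / [2] / [4]
  Insert 8 (step 6): P = [1, 5, 7, 8] / [4] / [6];  Q = [1, 3, 5, 6] / [2] / [4]
  Insert 2 (step 7): P = [1, 2, 7, 8] / [4, 5] / [6];  Q = [1, 3, 5, 6] / [2, 7] / [4]
  Insert 3 (step 8): P = [1, 2, 3, 8] / [4, 5, 7] / [6];  Q = [1, 3, 5, 6] / [2, 7, 8] / [4]
Final shape: (4, 3, 1).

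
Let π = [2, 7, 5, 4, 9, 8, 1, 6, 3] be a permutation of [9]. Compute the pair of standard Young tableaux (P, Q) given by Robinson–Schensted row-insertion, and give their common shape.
P = [1, 3, 6] / [2, 4] / [5, 8] / [7, 9];  Q = [1, 2, 5] / [3, 6] / [4, 8] / [7, 9];  common shape = (3, 2, 2, 2)

Row-insert the values π_1, π_2, … into P one at a time, bumping the leftmost entry strictly greater than the inserted value down to the next row. The recording tableau Q records, in position (i, j), the step at which that cell was added to P.
  Insert 2 (step 1): P = [2];  Q = [1]
  Insert 7 (step 2): P = [2, 7];  Q = [1, 2]
  Insert 5 (step 3): P = [2, 5] / [7];  Q = [1, 2] / [3]
  Insert 4 (step 4): P = [2, 4] / [5] / [7];  Q = [1, 2] / [3] / [4]
  Insert 9 (step 5): P = [2, 4, 9] / [5] / [7];  Q = [1, 2, 5] / [3] / [4]
  Insert 8 (step 6): P = [2, 4, 8] / [5, 9] / [7];  Q = [1, 2, 5] / [3, 6] / [4]
  Insert 1 (step 7): P = [1, 4, 8] / [2, 9] / [5] / [7];  Q = [1, 2, 5] / [3, 6] / [4] / [7]
  Insert 6 (step 8): P = [1, 4, 6] / [2, 8] / [5, 9] / [7];  Q = [1, 2, 5] / [3, 6] / [4, 8] / [7]
  Insert 3 (step 9): P = [1, 3, 6] / [2, 4] / [5, 8] / [7, 9];  Q = [1, 2, 5] / [3, 6] / [4, 8] / [7, 9]
Final shape: (3, 2, 2, 2).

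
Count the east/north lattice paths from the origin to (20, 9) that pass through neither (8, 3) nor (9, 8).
Number of paths = 6672105

Inclusion–exclusion. Total paths: C(29, 20) = 10015005. Through P₁: C(11, 8)·C(18, 12) = 3063060. Through P₂: C(17, 9)·C(12, 11) = 291720. Since P₁ is strictly southwest of P₂, a monotone path through both must visit P₁ then P₂; paths through both = C(11, 8)·C(6, 1)·C(12, 11) = 11880. Avoid both = 10015005 − 3063060 − 291720 + 11880 = 6672105.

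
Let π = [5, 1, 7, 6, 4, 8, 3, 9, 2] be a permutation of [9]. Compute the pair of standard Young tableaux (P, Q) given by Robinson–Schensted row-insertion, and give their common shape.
P = [1, 2, 8, 9] / [3, 6] / [4] / [5] / [7];  Q = [1, 3, 6, 8] / [2, 4] / [5] / [7] / [9];  common shape = (4, 2, 1, 1, 1)

Row-insert the values π_1, π_2, … into P one at a time, bumping the leftmost entry strictly greater than the inserted value down to the next row. The recording tableau Q records, in position (i, j), the step at which that cell was added to P.
  Insert 5 (step 1): P = [5];  Q = [1]
  Insert 1 (step 2): P = [1] / [5];  Q = [1] / [2]
  Insert 7 (step 3): P = [1, 7] / [5];  Q = [1, 3] / [2]
  Insert 6 (step 4): P = [1, 6] / [5, 7];  Q = [1, 3] / [2, 4]
  Insert 4 (step 5): P = [1, 4] / [5, 6] / [7];  Q = [1, 3] / [2, 4] / [5]
  Insert 8 (step 6): P = [1, 4, 8] / [5, 6] / [7];  Q = [1, 3, 6] / [2, 4] / [5]
  Insert 3 (step 7): P = [1, 3, 8] / [4, 6] / [5] / [7];  Q = [1, 3, 6] / [2, 4] / [5] / [7]
  Insert 9 (step 8): P = [1, 3, 8, 9] / [4, 6] / [5] / [7];  Q = [1, 3, 6, 8] / [2, 4] / [5] / [7]
  Insert 2 (step 9): P = [1, 2, 8, 9] / [3, 6] / [4] / [5] / [7];  Q = [1, 3, 6, 8] / [2, 4] / [5] / [7] / [9]
Final shape: (4, 2, 1, 1, 1).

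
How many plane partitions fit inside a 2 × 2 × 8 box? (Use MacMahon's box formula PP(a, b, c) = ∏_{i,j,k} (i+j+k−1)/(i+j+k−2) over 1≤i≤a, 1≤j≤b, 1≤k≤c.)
PP(2, 2, 8) = 825

Evaluate the triple product over i = 1..2, j = 1..2, k = 1..8. The factors are (2/1) · (3/2) · (4/3) · (5/4) · (6/5) · (7/6) · (8/7) · (9/8) · … (32 factors total). The numerators and denominators telescope so the product is an integer; carrying out the multiplication exactly gives PP(2, 2, 8) = 825.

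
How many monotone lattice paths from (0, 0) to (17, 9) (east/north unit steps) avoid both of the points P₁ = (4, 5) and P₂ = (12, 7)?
Number of paths = 1885592

Inclusion–exclusion. Total paths: C(26, 17) = 3124550. Through P₁: C(9, 4)·C(17, 13) = 299880. Through P₂: C(19, 12)·C(7, 5) = 1058148. Since P₁ is strictly southwest of P₂, a monotone path through both must visit P₁ then P₂; paths through both = C(9, 4)·C(10, 8)·C(7, 5) = 119070. Avoid both = 3124550 − 299880 − 1058148 + 119070 = 1885592.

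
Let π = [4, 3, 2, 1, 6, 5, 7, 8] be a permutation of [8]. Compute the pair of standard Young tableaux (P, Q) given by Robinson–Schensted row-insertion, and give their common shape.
P = [1, 5, 7, 8] / [2, 6] / [3] / [4];  Q = [1, 5, 7, 8] / [2, 6] / [3] / [4];  common shape = (4, 2, 1, 1)

Row-insert the values π_1, π_2, … into P one at a time, bumping the leftmost entry strictly greater than the inserted value down to the next row. The recording tableau Q records, in position (i, j), the step at which that cell was added to P.
  Insert 4 (step 1): P = [4];  Q = [1]
  Insert 3 (step 2): P = [3] / [4];  Q = [1] / [2]
  Insert 2 (step 3): P = [2] / [3] / [4];  Q = [1] / [2] / [3]
  Insert 1 (step 4): P = [1] / [2] / [3] / [4];  Q = [1] / [2] / [3] / [4]
  Insert 6 (step 5): P = [1, 6] / [2] / [3] / [4];  Q = [1, 5] / [2] / [3] / [4]
  Insert 5 (step 6): P = [1, 5] / [2, 6] / [3] / [4];  Q = [1, 5] / [2, 6] / [3] / [4]
  Insert 7 (step 7): P = [1, 5, 7] / [2, 6] / [3] / [4];  Q = [1, 5, 7] / [2, 6] / [3] / [4]
  Insert 8 (step 8): P = [1, 5, 7, 8] / [2, 6] / [3] / [4];  Q = [1, 5, 7, 8] / [2, 6] / [3] / [4]
Final shape: (4, 2, 1, 1).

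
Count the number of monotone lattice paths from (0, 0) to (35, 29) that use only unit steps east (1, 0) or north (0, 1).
Number of paths = 1388818294740297792

A monotone lattice path from (0, 0) to (35, 29) consists of 35 east steps and 29 north steps in some order, so it is determined by which 35 of the 64 steps are east. The count is C(64, 35) = 1388818294740297792.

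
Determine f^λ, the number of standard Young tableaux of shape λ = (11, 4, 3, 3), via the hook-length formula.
# SYT of shape (11, 4, 3, 3) = 29845200

Hook-length formula: f^λ = n! / Π hook(c), product over all cells c of the Young diagram. For λ = (11, 4, 3, 3), n = 21 boxes. Hook lengths by row (left-to-right, top-to-bottom): [14, 13, 12, 9, 7, 6, 5, 4, 3, 2, 1]; [6, 5, 4, 1]; [4, 3, 2]; [3, 2, 1]. Product of hooks = 1711864627200. So f^λ = 21! / 1711864627200 = 51090942171709440000 / 1711864627200 = 29845200.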